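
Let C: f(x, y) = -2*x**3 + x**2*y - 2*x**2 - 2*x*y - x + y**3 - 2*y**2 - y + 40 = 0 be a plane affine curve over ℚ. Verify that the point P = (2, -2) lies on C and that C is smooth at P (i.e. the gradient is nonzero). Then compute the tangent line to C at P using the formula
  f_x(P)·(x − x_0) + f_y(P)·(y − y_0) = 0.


Tangent line at P: -37*x + 19*y + 112 = 0.

Step 1: f(2, -2) = 0, so P lies on C.
Step 2: partial derivatives
  f_x(x, y) = -6*x**2 + 2*x*y - 4*x - 2*y - 1, f_y(x, y) = x**2 - 2*x + 3*y**2 - 4*y - 1.
  f_x(P) = -37, f_y(P) = 19 (gradient nonzero, so P is smooth).
Step 3: tangent line at P: -37·(x − 2) + 19·(y − -2) = 0.
Expanding: -37*x + 19*y + 112 = 0.


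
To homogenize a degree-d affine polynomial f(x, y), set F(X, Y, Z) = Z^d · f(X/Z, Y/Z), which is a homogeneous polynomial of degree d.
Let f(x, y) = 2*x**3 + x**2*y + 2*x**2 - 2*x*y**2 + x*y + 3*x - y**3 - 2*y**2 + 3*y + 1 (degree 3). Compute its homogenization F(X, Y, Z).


F(X, Y, Z) = 2*X**3 + X**2*Y + 2*X**2*Z - 2*X*Y**2 + X*Y*Z + 3*X*Z**2 - Y**3 - 2*Y**2*Z + 3*Y*Z**2 + Z**3

deg(f) = 3.
Substitute x = X/Z, y = Y/Z into f, then multiply by Z^3.
  monomial 2·x^3·y^0 ↦ 2·X^3·Y^0·Z^0.
  monomial 1·x^2·y^1 ↦ 1·X^2·Y^1·Z^0.
  monomial 2·x^2·y^0 ↦ 2·X^2·Y^0·Z^1.
  monomial -2·x^1·y^2 ↦ -2·X^1·Y^2·Z^0.
  monomial 1·x^1·y^1 ↦ 1·X^1·Y^1·Z^1.
  monomial 3·x^1·y^0 ↦ 3·X^1·Y^0·Z^2.
  monomial -1·x^0·y^3 ↦ -1·X^0·Y^3·Z^0.
  monomial -2·x^0·y^2 ↦ -2·X^0·Y^2·Z^1.
  monomial 3·x^0·y^1 ↦ 3·X^0·Y^1·Z^2.
  monomial 1·x^0·y^0 ↦ 1·X^0·Y^0·Z^3.
Collecting: F(X, Y, Z) = 2*X**3 + X**2*Y + 2*X**2*Z - 2*X*Y**2 + X*Y*Z + 3*X*Z**2 - Y**3 - 2*Y**2*Z + 3*Y*Z**2 + Z**3.


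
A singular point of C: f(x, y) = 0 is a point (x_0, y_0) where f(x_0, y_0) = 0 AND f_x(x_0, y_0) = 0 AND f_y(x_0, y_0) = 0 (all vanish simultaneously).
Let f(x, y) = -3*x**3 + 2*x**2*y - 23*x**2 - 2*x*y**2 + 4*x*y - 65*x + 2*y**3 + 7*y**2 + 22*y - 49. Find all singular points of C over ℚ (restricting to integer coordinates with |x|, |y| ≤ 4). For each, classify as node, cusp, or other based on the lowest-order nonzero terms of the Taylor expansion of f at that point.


Singular points: {(-3, -2)}; classification: cusp.

Compute partial derivatives:
  f_x = -9*x**2 + 4*x*y - 46*x - 2*y**2 + 4*y - 65.
  f_y = 2*x**2 - 4*x*y + 4*x + 6*y**2 + 14*y + 22.
Scan x_0 ∈ {−4, ..., 4}. For each x_0, f_y(x_0, y) is a polynomial in y; find its integer roots y ∈ {−4, ..., 4}, then test f_x and f at those candidates.
  x = -4: f_y(-4, y) = 6*y**2 + 30*y + 38; no integer root y with |y| ≤ 4.
  x = -3: f_y(-3, y) = 6*y**2 + 26*y + 28; vanishes at y ∈ {-2}. (-3, -2): f_x = 0, f = 0 — SINGULAR.
  x = -2: f_y(-2, y) = 6*y**2 + 22*y + 22; no integer root y with |y| ≤ 4.
  x = -1: f_y(-1, y) = 6*y**2 + 18*y + 20; no integer root y with |y| ≤ 4.
  x = 0: f_y(0, y) = 6*y**2 + 14*y + 22; no integer root y with |y| ≤ 4.
  x = 1: f_y(1, y) = 6*y**2 + 10*y + 28; no integer root y with |y| ≤ 4.
  x = 2: f_y(2, y) = 6*y**2 + 6*y + 38; no integer root y with |y| ≤ 4.
  x = 3: f_y(3, y) = 6*y**2 + 2*y + 52; no integer root y with |y| ≤ 4.
  x = 4: f_y(4, y) = 6*y**2 - 2*y + 70; no integer root y with |y| ≤ 4.
Only singular point on the grid: (-3, -2).
Classify: substitute x = -3 + u, y = -2 + v and expand: f = -3*u**3 + 2*u**2*v - 2*u*v**2 + 2*v**3 + v**2.
No constant or linear terms (consistent with a singular point). Quadratic part: v**2. Cubic part: -3*u**3 + 2*u**2*v - 2*u*v**2 + 2*v**3.
The quadratic part v**2 is a perfect square, so there is a single (double) tangent line v = 0, i.e. y = -2. Restricting the cubic part to that line (v = 0) leaves -3*u**3 ≠ 0, so f is not divisible by v and the branch is v² ≈ 3*u**3 to lowest order — this is a cusp.
Classification: cusp.


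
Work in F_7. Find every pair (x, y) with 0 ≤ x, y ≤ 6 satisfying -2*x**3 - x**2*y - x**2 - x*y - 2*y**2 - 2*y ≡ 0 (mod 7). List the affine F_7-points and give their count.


Affine F_7-points: {(0, 0), (0, 6), (2, 4), (2, 6), (3, 0), (4, 1), (4, 2), (5, 6)}; count = 8.

For each of the 49 pairs (x, y) ∈ F_7², evaluate f(x, y) mod 7. Record the zeros.
  x = 0: [0↦0, 1↦3, 2↦2, 3↦4, 4↦2, 5↦3, 6↦0]  zeros at y ∈ {0, 6}
  x = 1: [0↦4, 1↦5, 2↦2, 3↦2, 4↦5, 5↦4, 6↦6]  zeros at y ∈ ∅
  x = 2: [0↦1, 1↦5, 2↦5, 3↦1, 4↦0, 5↦2, 6↦0]  zeros at y ∈ {4, 6}
  x = 3: [0↦0, 1↦5, 2↦6, 3↦3, 4↦3, 5↦6, 6↦5]  zeros at y ∈ {0}
  x = 4: [0↦3, 1↦0, 2↦0, 3↦3, 4↦2, 5↦4, 6↦2]  zeros at y ∈ {1, 2}
  x = 5: [0↦5, 1↦6, 2↦3, 3↦3, 4↦6, 5↦5, 6↦0]  zeros at y ∈ {6}
  x = 6: [0↦1, 1↦4, 2↦3, 3↦5, 4↦3, 5↦4, 6↦1]  zeros at y ∈ ∅
Collecting zeros: affine points = {(0, 0), (0, 6), (2, 4), (2, 6), (3, 0), (4, 1), (4, 2), (5, 6)}.
Total count |C(F_7)_aff| = 8.


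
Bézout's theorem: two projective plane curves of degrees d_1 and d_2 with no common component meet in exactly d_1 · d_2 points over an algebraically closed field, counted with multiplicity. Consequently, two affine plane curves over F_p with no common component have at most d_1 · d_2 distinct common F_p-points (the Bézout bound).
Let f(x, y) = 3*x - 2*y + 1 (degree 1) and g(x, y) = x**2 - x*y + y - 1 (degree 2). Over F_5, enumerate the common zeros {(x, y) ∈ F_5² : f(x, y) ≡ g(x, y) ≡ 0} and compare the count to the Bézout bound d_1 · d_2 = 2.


Common zeros: {(1, 2)}; count = 1; Bézout bound = 2.

deg(f) = 1, deg(g) = 2, so Bézout bound = 2.
Scan x ∈ F_5. For each x, list the y ∈ F_5 with f(x, y) ≡ 0 and those with g(x, y) ≡ 0 (mod 5); the common zeros in that column are the intersection.
  x = 0: f ≡ 0 at y ∈ {3}; g ≡ 0 at y ∈ {1}; common: ∅.
  x = 1: f ≡ 0 at y ∈ {2}; g ≡ 0 at y ∈ {0, 1, 2, 3, 4}; common: {2}.
  x = 2: f ≡ 0 at y ∈ {1}; g ≡ 0 at y ∈ {3}; common: ∅.
  x = 3: f ≡ 0 at y ∈ {0}; g ≡ 0 at y ∈ {4}; common: ∅.
  x = 4: f ≡ 0 at y ∈ {4}; g ≡ 0 at y ∈ {0}; common: ∅.
Collecting: common zeros = {(1, 2)}, so the count is 1.
Comparison with the Bézout bound: 1 ≤ 2 = deg(f)·deg(g), as expected for curves with no common component (the affine F_5-count falls short of the bound because intersections may lie at infinity, over extension fields, or carry multiplicity).


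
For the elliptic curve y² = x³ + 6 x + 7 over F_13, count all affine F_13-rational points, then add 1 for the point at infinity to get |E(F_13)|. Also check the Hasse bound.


Affine points = {(1, 1), (1, 12), (2, 1), (2, 12), (3, 0), (4, 2), (4, 11), (6, 5), (6, 8), (9, 6), (9, 7), (10, 1), (10, 12), (11, 0), (12, 0)}; affine count = 15; |E(F_13)| = 16.

Discriminant check: Δ ∝ 4a³ + 27b² = 4·6³ + 27·7² = 4·216 + 27·49 ≡ 3 (mod 13). Nonzero ⇒ E is nonsingular.
For each x ∈ F_13, compute rhs = x³ + 6·x + 7 mod 13, then count y ∈ F_13 with y² ≡ rhs.
  x = 0: rhs = 7, matching y values: none (0 points).
  x = 1: rhs = 1, matching y values: 1, 12 (2 points).
  x = 2: rhs = 1, matching y values: 1, 12 (2 points).
  x = 3: rhs = 0, matching y values: 0 (1 points).
  x = 4: rhs = 4, matching y values: 2, 11 (2 points).
  x = 5: rhs = 6, matching y values: none (0 points).
  x = 6: rhs = 12, matching y values: 5, 8 (2 points).
  x = 7: rhs = 2, matching y values: none (0 points).
  x = 8: rhs = 8, matching y values: none (0 points).
  x = 9: rhs = 10, matching y values: 6, 7 (2 points).
  x = 10: rhs = 1, matching y values: 1, 12 (2 points).
  x = 11: rhs = 0, matching y values: 0 (1 points).
  x = 12: rhs = 0, matching y values: 0 (1 points).
Total affine count: 15.
Full point count |E(F_13)| = 15 + 1 = 16.
Hasse bound: |16 − (13+1)| = |2| = 2 ≤ 2√13 ≈ 7.2111 ✓.


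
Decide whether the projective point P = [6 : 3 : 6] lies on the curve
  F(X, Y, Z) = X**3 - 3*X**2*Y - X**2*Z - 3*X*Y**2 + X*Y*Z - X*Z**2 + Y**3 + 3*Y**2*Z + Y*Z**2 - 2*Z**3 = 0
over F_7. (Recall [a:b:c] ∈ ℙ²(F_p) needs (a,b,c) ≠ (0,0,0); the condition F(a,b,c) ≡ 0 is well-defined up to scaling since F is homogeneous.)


F(6,3,6) ≡ 6 (mod 7); P is NOT on the curve.

Evaluate F(6, 3, 6) term-by-term (mod 7).
  X**3 ↦ 1·216·1·1 = 216
  -3*X**2*Y ↦ -3·36·3·1 = -324
  -X**2*Z ↦ -1·36·1·6 = -216
  -3*X*Y**2 ↦ -3·6·9·1 = -162
  X*Y*Z ↦ 1·6·3·6 = 108
  -X*Z**2 ↦ -1·6·1·36 = -216
  Y**3 ↦ 1·1·27·1 = 27
  3*Y**2*Z ↦ 3·1·9·6 = 162
  Y*Z**2 ↦ 1·1·3·36 = 108
  -2*Z**3 ↦ -2·1·1·216 = -432
Sum: F(6, 3, 6) = (216) + (-324) + (-216) + (-162) + (108) + (-216) + (27) + (162) + (108) + (-432) = -729.
Reducing mod 7: -729 ≡ 6 (mod 7).
Since F(a, b, c) ≡ 6 ≠ 0 (mod 7), P does NOT lie on the curve.


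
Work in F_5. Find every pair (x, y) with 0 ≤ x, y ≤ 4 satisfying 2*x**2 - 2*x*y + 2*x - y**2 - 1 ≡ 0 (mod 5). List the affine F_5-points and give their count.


Affine F_5-points: {(0, 2), (0, 3), (1, 1), (1, 2), (2, 3), (4, 1)}; count = 6.

For each of the 25 pairs (x, y) ∈ F_5², evaluate f(x, y) mod 5. Record the zeros.
  x = 0: [0↦4, 1↦3, 2↦0, 3↦0, 4↦3]  zeros at y ∈ {2, 3}
  x = 1: [0↦3, 1↦0, 2↦0, 3↦3, 4↦4]  zeros at y ∈ {1, 2}
  x = 2: [0↦1, 1↦1, 2↦4, 3↦0, 4↦4]  zeros at y ∈ {3}
  x = 3: [0↦3, 1↦1, 2↦2, 3↦1, 4↦3]  zeros at y ∈ ∅
  x = 4: [0↦4, 1↦0, 2↦4, 3↦1, 4↦1]  zeros at y ∈ {1}
Collecting zeros: affine points = {(0, 2), (0, 3), (1, 1), (1, 2), (2, 3), (4, 1)}.
Total count |C(F_5)_aff| = 6.


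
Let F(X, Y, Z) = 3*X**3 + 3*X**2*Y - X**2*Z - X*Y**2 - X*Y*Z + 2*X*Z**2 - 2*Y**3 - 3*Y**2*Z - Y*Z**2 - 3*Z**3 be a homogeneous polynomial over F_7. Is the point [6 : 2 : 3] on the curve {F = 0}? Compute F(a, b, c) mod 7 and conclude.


F(6,2,3) ≡ 2 (mod 7); P is NOT on the curve.

Evaluate F(6, 2, 3) term-by-term (mod 7).
  3*X**3 ↦ 3·216·1·1 = 648
  3*X**2*Y ↦ 3·36·2·1 = 216
  -X**2*Z ↦ -1·36·1·3 = -108
  -X*Y**2 ↦ -1·6·4·1 = -24
  -X*Y*Z ↦ -1·6·2·3 = -36
  2*X*Z**2 ↦ 2·6·1·9 = 108
  -2*Y**3 ↦ -2·1·8·1 = -16
  -3*Y**2*Z ↦ -3·1·4·3 = -36
  -Y*Z**2 ↦ -1·1·2·9 = -18
  -3*Z**3 ↦ -3·1·1·27 = -81
Sum: F(6, 2, 3) = (648) + (216) + (-108) + (-24) + (-36) + (108) + (-16) + (-36) + (-18) + (-81) = 653.
Reducing mod 7: 653 ≡ 2 (mod 7).
Since F(a, b, c) ≡ 2 ≠ 0 (mod 7), P does NOT lie on the curve.


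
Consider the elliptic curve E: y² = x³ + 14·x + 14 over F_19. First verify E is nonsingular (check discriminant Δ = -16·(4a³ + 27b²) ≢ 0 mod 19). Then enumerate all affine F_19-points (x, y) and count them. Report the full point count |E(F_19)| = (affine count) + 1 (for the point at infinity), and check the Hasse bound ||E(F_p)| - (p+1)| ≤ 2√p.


Affine points = {(3, 8), (3, 11), (4, 1), (4, 18), (5, 0), (8, 7), (8, 12), (11, 6), (11, 13), (14, 3), (14, 16), (17, 4), (17, 15)}; affine count = 13; |E(F_19)| = 14.

Discriminant check: Δ ∝ 4a³ + 27b² = 4·14³ + 27·14² = 4·2744 + 27·196 ≡ 4 (mod 19). Nonzero ⇒ E is nonsingular.
For each x ∈ F_19, compute rhs = x³ + 14·x + 14 mod 19, then count y ∈ F_19 with y² ≡ rhs.
  x = 0: rhs = 14, matching y values: none (0 points).
  x = 1: rhs = 10, matching y values: none (0 points).
  x = 2: rhs = 12, matching y values: none (0 points).
  x = 3: rhs = 7, matching y values: 8, 11 (2 points).
  x = 4: rhs = 1, matching y values: 1, 18 (2 points).
  x = 5: rhs = 0, matching y values: 0 (1 points).
  x = 6: rhs = 10, matching y values: none (0 points).
  x = 7: rhs = 18, matching y values: none (0 points).
  x = 8: rhs = 11, matching y values: 7, 12 (2 points).
  x = 9: rhs = 14, matching y values: none (0 points).
  x = 10: rhs = 14, matching y values: none (0 points).
  x = 11: rhs = 17, matching y values: 6, 13 (2 points).
  x = 12: rhs = 10, matching y values: none (0 points).
  x = 13: rhs = 18, matching y values: none (0 points).
  x = 14: rhs = 9, matching y values: 3, 16 (2 points).
  x = 15: rhs = 8, matching y values: none (0 points).
  x = 16: rhs = 2, matching y values: none (0 points).
  x = 17: rhs = 16, matching y values: 4, 15 (2 points).
  x = 18: rhs = 18, matching y values: none (0 points).
Total affine count: 13.
Full point count |E(F_19)| = 13 + 1 = 14.
Hasse bound: |14 − (19+1)| = |-6| = 6 ≤ 2√19 ≈ 8.7178 ✓.


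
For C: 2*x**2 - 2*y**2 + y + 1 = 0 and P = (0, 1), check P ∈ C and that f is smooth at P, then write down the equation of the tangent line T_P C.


Tangent line at P: 3 - 3*y = 0.

Step 1: f(0, 1) = 0, so P lies on C.
Step 2: partial derivatives
  f_x(x, y) = 4*x, f_y(x, y) = 1 - 4*y.
  f_x(P) = 0, f_y(P) = -3 (gradient nonzero, so P is smooth).
Step 3: tangent line at P: 0·(x − 0) + -3·(y − 1) = 0.
Expanding: 3 - 3*y = 0.


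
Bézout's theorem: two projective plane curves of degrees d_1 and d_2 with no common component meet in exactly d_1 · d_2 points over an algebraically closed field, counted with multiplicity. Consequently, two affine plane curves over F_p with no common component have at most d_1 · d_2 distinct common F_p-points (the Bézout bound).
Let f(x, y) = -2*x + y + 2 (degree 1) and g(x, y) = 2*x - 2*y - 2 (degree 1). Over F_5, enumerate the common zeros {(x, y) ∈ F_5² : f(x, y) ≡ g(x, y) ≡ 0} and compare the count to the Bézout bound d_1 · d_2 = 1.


Common zeros: {(1, 0)}; count = 1; Bézout bound = 1.

deg(f) = 1, deg(g) = 1, so Bézout bound = 1.
Scan x ∈ F_5. For each x, list the y ∈ F_5 with f(x, y) ≡ 0 and those with g(x, y) ≡ 0 (mod 5); the common zeros in that column are the intersection.
  x = 0: f ≡ 0 at y ∈ {3}; g ≡ 0 at y ∈ {4}; common: ∅.
  x = 1: f ≡ 0 at y ∈ {0}; g ≡ 0 at y ∈ {0}; common: {0}.
  x = 2: f ≡ 0 at y ∈ {2}; g ≡ 0 at y ∈ {1}; common: ∅.
  x = 3: f ≡ 0 at y ∈ {4}; g ≡ 0 at y ∈ {2}; common: ∅.
  x = 4: f ≡ 0 at y ∈ {1}; g ≡ 0 at y ∈ {3}; common: ∅.
Collecting: common zeros = {(1, 0)}, so the count is 1.
Comparison with the Bézout bound: 1 ≤ 1 = deg(f)·deg(g), as expected for curves with no common component (the bound is attained).


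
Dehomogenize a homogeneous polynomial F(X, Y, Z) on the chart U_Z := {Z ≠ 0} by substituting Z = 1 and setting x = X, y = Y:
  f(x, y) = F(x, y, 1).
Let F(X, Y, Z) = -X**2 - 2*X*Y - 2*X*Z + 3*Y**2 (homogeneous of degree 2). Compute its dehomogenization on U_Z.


f(x, y) = -x**2 - 2*x*y - 2*x + 3*y**2

On U_Z we set Z = 1. Each monomial c·X^i·Y^j·Z^k in F becomes c·x^i·y^j·1^k = c·x^i·y^j.
Substituting Z = 1: F(X, Y, 1) = -x**2 - 2*x*y - 2*x + 3*y**2.
Note: deg(f) ≤ deg(F) = 2; strict inequality happens when F is divisible by Z (lost terms).


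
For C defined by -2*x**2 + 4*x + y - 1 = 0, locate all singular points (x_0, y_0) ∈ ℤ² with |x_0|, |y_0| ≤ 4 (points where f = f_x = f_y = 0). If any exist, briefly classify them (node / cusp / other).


No singular points in the scanned grid; C is smooth there.

Compute partial derivatives:
  f_x = 4 - 4*x.
  f_y = 1.
f_y = 1 is a nonzero constant, so f_y never vanishes: no point (x, y) can satisfy f = f_x = f_y = 0. In particular no (x, y) ∈ {−4, ..., 4}² is singular; the curve is smooth.


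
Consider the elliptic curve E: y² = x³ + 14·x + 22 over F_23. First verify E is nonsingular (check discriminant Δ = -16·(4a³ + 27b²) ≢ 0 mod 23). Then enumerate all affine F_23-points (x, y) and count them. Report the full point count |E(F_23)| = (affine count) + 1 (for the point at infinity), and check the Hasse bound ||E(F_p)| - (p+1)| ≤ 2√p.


Affine points = {(2, 9), (2, 14), (4, 2), (4, 21), (6, 0), (7, 7), (7, 16), (8, 5), (8, 18), (9, 7), (9, 16), (10, 9), (10, 14), (11, 9), (11, 14), (12, 3), (12, 20), (13, 3), (13, 20), (14, 8), (14, 15), (16, 8), (16, 15), (21, 3), (21, 20)}; affine count = 25; |E(F_23)| = 26.

Discriminant check: Δ ∝ 4a³ + 27b² = 4·14³ + 27·22² = 4·2744 + 27·484 ≡ 9 (mod 23). Nonzero ⇒ E is nonsingular.
For each x ∈ F_23, compute rhs = x³ + 14·x + 22 mod 23, then count y ∈ F_23 with y² ≡ rhs.
  x = 0: rhs = 22, matching y values: none (0 points).
  x = 1: rhs = 14, matching y values: none (0 points).
  x = 2: rhs = 12, matching y values: 9, 14 (2 points).
  x = 3: rhs = 22, matching y values: none (0 points).
  x = 4: rhs = 4, matching y values: 2, 21 (2 points).
  x = 5: rhs = 10, matching y values: none (0 points).
  x = 6: rhs = 0, matching y values: 0 (1 points).
  x = 7: rhs = 3, matching y values: 7, 16 (2 points).
  x = 8: rhs = 2, matching y values: 5, 18 (2 points).
  x = 9: rhs = 3, matching y values: 7, 16 (2 points).
  x = 10: rhs = 12, matching y values: 9, 14 (2 points).
  x = 11: rhs = 12, matching y values: 9, 14 (2 points).
  x = 12: rhs = 9, matching y values: 3, 20 (2 points).
  x = 13: rhs = 9, matching y values: 3, 20 (2 points).
  x = 14: rhs = 18, matching y values: 8, 15 (2 points).
  x = 15: rhs = 19, matching y values: none (0 points).
  x = 16: rhs = 18, matching y values: 8, 15 (2 points).
  x = 17: rhs = 21, matching y values: none (0 points).
  x = 18: rhs = 11, matching y values: none (0 points).
  x = 19: rhs = 17, matching y values: none (0 points).
  x = 20: rhs = 22, matching y values: none (0 points).
  x = 21: rhs = 9, matching y values: 3, 20 (2 points).
  x = 22: rhs = 7, matching y values: none (0 points).
Total affine count: 25.
Full point count |E(F_23)| = 25 + 1 = 26.
Hasse bound: |26 − (23+1)| = |2| = 2 ≤ 2√23 ≈ 9.5917 ✓.


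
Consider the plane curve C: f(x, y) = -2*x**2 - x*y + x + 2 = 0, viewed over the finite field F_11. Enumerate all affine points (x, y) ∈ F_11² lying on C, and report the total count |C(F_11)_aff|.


Affine F_11-points: {(1, 1), (2, 9), (3, 3), (4, 10), (5, 9), (6, 4), (7, 3), (8, 10), (9, 4), (10, 1)}; count = 10.

For each of the 121 pairs (x, y) ∈ F_11², evaluate f(x, y) mod 11. Record the zeros.
  x = 0: [0↦2, 1↦2, 2↦2, 3↦2, 4↦2, 5↦2, 6↦2, 7↦2, 8↦2, 9↦2, 10↦2]  zeros at y ∈ ∅
  x = 1: [0↦1, 1↦0, 2↦10, 3↦9, 4↦8, 5↦7, 6↦6, 7↦5, 8↦4, 9↦3, 10↦2]  zeros at y ∈ {1}
  x = 2: [0↦7, 1↦5, 2↦3, 3↦1, 4↦10, 5↦8, 6↦6, 7↦4, 8↦2, 9↦0, 10↦9]  zeros at y ∈ {9}
  x = 3: [0↦9, 1↦6, 2↦3, 3↦0, 4↦8, 5↦5, 6↦2, 7↦10, 8↦7, 9↦4, 10↦1]  zeros at y ∈ {3}
  x = 4: [0↦7, 1↦3, 2↦10, 3↦6, 4↦2, 5↦9, 6↦5, 7↦1, 8↦8, 9↦4, 10↦0]  zeros at y ∈ {10}
  x = 5: [0↦1, 1↦7, 2↦2, 3↦8, 4↦3, 5↦9, 6↦4, 7↦10, 8↦5, 9↦0, 10↦6]  zeros at y ∈ {9}
  x = 6: [0↦2, 1↦7, 2↦1, 3↦6, 4↦0, 5↦5, 6↦10, 7↦4, 8↦9, 9↦3, 10↦8]  zeros at y ∈ {4}
  x = 7: [0↦10, 1↦3, 2↦7, 3↦0, 4↦4, 5↦8, 6↦1, 7↦5, 8↦9, 9↦2, 10↦6]  zeros at y ∈ {3}
  x = 8: [0↦3, 1↦6, 2↦9, 3↦1, 4↦4, 5↦7, 6↦10, 7↦2, 8↦5, 9↦8, 10↦0]  zeros at y ∈ {10}
  x = 9: [0↦3, 1↦5, 2↦7, 3↦9, 4↦0, 5↦2, 6↦4, 7↦6, 8↦8, 9↦10, 10↦1]  zeros at y ∈ {4}
  x = 10: [0↦10, 1↦0, 2↦1, 3↦2, 4↦3, 5↦4, 6↦5, 7↦6, 8↦7, 9↦8, 10↦9]  zeros at y ∈ {1}
Collecting zeros: affine points = {(1, 1), (2, 9), (3, 3), (4, 10), (5, 9), (6, 4), (7, 3), (8, 10), (9, 4), (10, 1)}.
Total count |C(F_11)_aff| = 10.


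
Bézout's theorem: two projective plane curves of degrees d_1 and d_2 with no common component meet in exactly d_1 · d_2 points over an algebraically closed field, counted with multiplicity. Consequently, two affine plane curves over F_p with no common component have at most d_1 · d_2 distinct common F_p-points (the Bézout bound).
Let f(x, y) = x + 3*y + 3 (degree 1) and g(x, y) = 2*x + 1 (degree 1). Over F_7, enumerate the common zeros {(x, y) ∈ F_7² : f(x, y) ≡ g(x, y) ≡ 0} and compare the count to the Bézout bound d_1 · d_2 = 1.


Common zeros: {(3, 5)}; count = 1; Bézout bound = 1.

deg(f) = 1, deg(g) = 1, so Bézout bound = 1.
Scan x ∈ F_7. For each x, list the y ∈ F_7 with f(x, y) ≡ 0 and those with g(x, y) ≡ 0 (mod 7); the common zeros in that column are the intersection.
  x = 0: f ≡ 0 at y ∈ {6}; g ≡ 0 at y ∈ ∅; common: ∅.
  x = 1: f ≡ 0 at y ∈ {1}; g ≡ 0 at y ∈ ∅; common: ∅.
  x = 2: f ≡ 0 at y ∈ {3}; g ≡ 0 at y ∈ ∅; common: ∅.
  x = 3: f ≡ 0 at y ∈ {5}; g ≡ 0 at y ∈ {0, 1, 2, 3, 4, 5, 6}; common: {5}.
  x = 4: f ≡ 0 at y ∈ {0}; g ≡ 0 at y ∈ ∅; common: ∅.
  x = 5: f ≡ 0 at y ∈ {2}; g ≡ 0 at y ∈ ∅; common: ∅.
  x = 6: f ≡ 0 at y ∈ {4}; g ≡ 0 at y ∈ ∅; common: ∅.
Collecting: common zeros = {(3, 5)}, so the count is 1.
Comparison with the Bézout bound: 1 ≤ 1 = deg(f)·deg(g), as expected for curves with no common component (the bound is attained).


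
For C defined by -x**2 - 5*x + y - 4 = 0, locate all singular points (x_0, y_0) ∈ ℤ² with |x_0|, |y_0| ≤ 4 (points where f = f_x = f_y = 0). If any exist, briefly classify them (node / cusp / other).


No singular points in the scanned grid; C is smooth there.

Compute partial derivatives:
  f_x = -2*x - 5.
  f_y = 1.
f_y = 1 is a nonzero constant, so f_y never vanishes: no point (x, y) can satisfy f = f_x = f_y = 0. In particular no (x, y) ∈ {−4, ..., 4}² is singular; the curve is smooth.


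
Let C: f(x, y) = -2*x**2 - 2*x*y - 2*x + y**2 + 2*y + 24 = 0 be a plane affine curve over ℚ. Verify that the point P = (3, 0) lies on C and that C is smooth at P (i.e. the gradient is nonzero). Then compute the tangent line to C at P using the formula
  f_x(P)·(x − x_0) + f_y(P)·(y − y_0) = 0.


Tangent line at P: -14*x - 4*y + 42 = 0.

Step 1: f(3, 0) = 0, so P lies on C.
Step 2: partial derivatives
  f_x(x, y) = -4*x - 2*y - 2, f_y(x, y) = -2*x + 2*y + 2.
  f_x(P) = -14, f_y(P) = -4 (gradient nonzero, so P is smooth).
Step 3: tangent line at P: -14·(x − 3) + -4·(y − 0) = 0.
Expanding: -14*x - 4*y + 42 = 0.


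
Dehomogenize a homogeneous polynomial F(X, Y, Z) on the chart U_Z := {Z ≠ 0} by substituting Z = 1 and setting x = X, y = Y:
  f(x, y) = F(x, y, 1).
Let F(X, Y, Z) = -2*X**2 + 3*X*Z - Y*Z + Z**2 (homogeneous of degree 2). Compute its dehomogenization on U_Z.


f(x, y) = -2*x**2 + 3*x - y + 1

On U_Z we set Z = 1. Each monomial c·X^i·Y^j·Z^k in F becomes c·x^i·y^j·1^k = c·x^i·y^j.
Substituting Z = 1: F(X, Y, 1) = -2*x**2 + 3*x - y + 1.
Note: deg(f) ≤ deg(F) = 2; strict inequality happens when F is divisible by Z (lost terms).


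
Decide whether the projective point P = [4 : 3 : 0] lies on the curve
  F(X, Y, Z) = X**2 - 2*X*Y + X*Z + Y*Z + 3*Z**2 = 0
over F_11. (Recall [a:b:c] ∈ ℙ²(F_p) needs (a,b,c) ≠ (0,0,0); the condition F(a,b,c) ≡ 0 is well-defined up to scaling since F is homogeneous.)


F(4,3,0) ≡ 3 (mod 11); P is NOT on the curve.

Evaluate F(4, 3, 0) term-by-term (mod 11).
  X**2 ↦ 1·16·1·1 = 16
  -2*X*Y ↦ -2·4·3·1 = -24
  X*Z ↦ 1·4·1·0 = 0
  Y*Z ↦ 1·1·3·0 = 0
  3*Z**2 ↦ 3·1·1·0 = 0
Sum: F(4, 3, 0) = (16) + (-24) + (0) + (0) + (0) = -8.
Reducing mod 11: -8 ≡ 3 (mod 11).
Since F(a, b, c) ≡ 3 ≠ 0 (mod 11), P does NOT lie on the curve.


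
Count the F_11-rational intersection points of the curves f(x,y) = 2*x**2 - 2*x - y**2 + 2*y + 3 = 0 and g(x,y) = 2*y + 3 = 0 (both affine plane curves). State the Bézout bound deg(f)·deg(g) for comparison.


Common zeros: {(6, 4)}; count = 1; Bézout bound = 2.

deg(f) = 2, deg(g) = 1, so Bézout bound = 2.
Scan x ∈ F_11. For each x, list the y ∈ F_11 with f(x, y) ≡ 0 and those with g(x, y) ≡ 0 (mod 11); the common zeros in that column are the intersection.
  x = 0: f ≡ 0 at y ∈ {3, 10}; g ≡ 0 at y ∈ {4}; common: ∅.
  x = 1: f ≡ 0 at y ∈ {3, 10}; g ≡ 0 at y ∈ {4}; common: ∅.
  x = 2: f ≡ 0 at y ∈ ∅; g ≡ 0 at y ∈ {4}; common: ∅.
  x = 3: f ≡ 0 at y ∈ {5, 8}; g ≡ 0 at y ∈ {4}; common: ∅.
  x = 4: f ≡ 0 at y ∈ ∅; g ≡ 0 at y ∈ {4}; common: ∅.
  x = 5: f ≡ 0 at y ∈ {1}; g ≡ 0 at y ∈ {4}; common: ∅.
  x = 6: f ≡ 0 at y ∈ {4, 9}; g ≡ 0 at y ∈ {4}; common: {4}.
  x = 7: f ≡ 0 at y ∈ {1}; g ≡ 0 at y ∈ {4}; common: ∅.
  x = 8: f ≡ 0 at y ∈ ∅; g ≡ 0 at y ∈ {4}; common: ∅.
  x = 9: f ≡ 0 at y ∈ {5, 8}; g ≡ 0 at y ∈ {4}; common: ∅.
  x = 10: f ≡ 0 at y ∈ ∅; g ≡ 0 at y ∈ {4}; common: ∅.
Collecting: common zeros = {(6, 4)}, so the count is 1.
Comparison with the Bézout bound: 1 ≤ 2 = deg(f)·deg(g), as expected for curves with no common component (the affine F_11-count falls short of the bound because intersections may lie at infinity, over extension fields, or carry multiplicity).


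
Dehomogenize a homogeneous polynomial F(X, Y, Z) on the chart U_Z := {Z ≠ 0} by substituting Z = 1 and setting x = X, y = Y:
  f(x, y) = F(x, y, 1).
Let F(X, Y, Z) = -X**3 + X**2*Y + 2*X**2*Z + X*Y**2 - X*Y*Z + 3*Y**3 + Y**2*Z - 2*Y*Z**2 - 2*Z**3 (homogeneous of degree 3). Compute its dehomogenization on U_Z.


f(x, y) = -x**3 + x**2*y + 2*x**2 + x*y**2 - x*y + 3*y**3 + y**2 - 2*y - 2

On U_Z we set Z = 1. Each monomial c·X^i·Y^j·Z^k in F becomes c·x^i·y^j·1^k = c·x^i·y^j.
Substituting Z = 1: F(X, Y, 1) = -x**3 + x**2*y + 2*x**2 + x*y**2 - x*y + 3*y**3 + y**2 - 2*y - 2.
Note: deg(f) ≤ deg(F) = 3; strict inequality happens when F is divisible by Z (lost terms).


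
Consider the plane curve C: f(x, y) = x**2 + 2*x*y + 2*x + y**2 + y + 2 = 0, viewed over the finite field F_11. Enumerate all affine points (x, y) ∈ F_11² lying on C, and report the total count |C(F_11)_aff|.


Affine F_11-points: {(0, 4), (0, 6), (1, 4), (3, 5), (3, 10), (7, 2), (7, 5), (8, 6), (8, 10), (9, 1), (9, 2)}; count = 11.

For each of the 121 pairs (x, y) ∈ F_11², evaluate f(x, y) mod 11. Record the zeros.
  x = 0: [0↦2, 1↦4, 2↦8, 3↦3, 4↦0, 5↦10, 6↦0, 7↦3, 8↦8, 9↦4, 10↦2]  zeros at y ∈ {4, 6}
  x = 1: [0↦5, 1↦9, 2↦4, 3↦1, 4↦0, 5↦1, 6↦4, 7↦9, 8↦5, 9↦3, 10↦3]  zeros at y ∈ {4}
  x = 2: [0↦10, 1↦5, 2↦2, 3↦1, 4↦2, 5↦5, 6↦10, 7↦6, 8↦4, 9↦4, 10↦6]  zeros at y ∈ ∅
  x = 3: [0↦6, 1↦3, 2↦2, 3↦3, 4↦6, 5↦0, 6↦7, 7↦5, 8↦5, 9↦7, 10↦0]  zeros at y ∈ {5, 10}
  x = 4: [0↦4, 1↦3, 2↦4, 3↦7, 4↦1, 5↦8, 6↦6, 7↦6, 8↦8, 9↦1, 10↦7]  zeros at y ∈ ∅
  x = 5: [0↦4, 1↦5, 2↦8, 3↦2, 4↦9, 5↦7, 6↦7, 7↦9, 8↦2, 9↦8, 10↦5]  zeros at y ∈ ∅
  x = 6: [0↦6, 1↦9, 2↦3, 3↦10, 4↦8, 5↦8, 6↦10, 7↦3, 8↦9, 9↦6, 10↦5]  zeros at y ∈ ∅
  x = 7: [0↦10, 1↦4, 2↦0, 3↦9, 4↦9, 5↦0, 6↦4, 7↦10, 8↦7, 9↦6, 10↦7]  zeros at y ∈ {2, 5}
  x = 8: [0↦5, 1↦1, 2↦10, 3↦10, 4↦1, 5↦5, 6↦0, 7↦8, 8↦7, 9↦8, 10↦0]  zeros at y ∈ {6, 10}
  x = 9: [0↦2, 1↦0, 2↦0, 3↦2, 4↦6, 5↦1, 6↦9, 7↦8, 8↦9, 9↦1, 10↦6]  zeros at y ∈ {1, 2}
  x = 10: [0↦1, 1↦1, 2↦3, 3↦7, 4↦2, 5↦10, 6↦9, 7↦10, 8↦2, 9↦7, 10↦3]  zeros at y ∈ ∅
Collecting zeros: affine points = {(0, 4), (0, 6), (1, 4), (3, 5), (3, 10), (7, 2), (7, 5), (8, 6), (8, 10), (9, 1), (9, 2)}.
Total count |C(F_11)_aff| = 11.


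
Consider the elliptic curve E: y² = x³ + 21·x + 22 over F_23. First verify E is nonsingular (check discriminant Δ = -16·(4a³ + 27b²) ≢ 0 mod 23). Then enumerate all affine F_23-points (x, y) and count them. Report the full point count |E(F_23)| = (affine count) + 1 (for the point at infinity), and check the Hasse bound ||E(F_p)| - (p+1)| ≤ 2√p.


Affine points = {(2, 7), (2, 16), (4, 3), (4, 20), (7, 11), (7, 12), (8, 9), (8, 14), (10, 6), (10, 17), (12, 1), (12, 22), (13, 10), (13, 13), (14, 1), (14, 22), (15, 3), (15, 20), (17, 5), (17, 18), (19, 9), (19, 14), (20, 1), (20, 22), (21, 8), (21, 15), (22, 0)}; affine count = 27; |E(F_23)| = 28.

Discriminant check: Δ ∝ 4a³ + 27b² = 4·21³ + 27·22² = 4·9261 + 27·484 ≡ 18 (mod 23). Nonzero ⇒ E is nonsingular.
For each x ∈ F_23, compute rhs = x³ + 21·x + 22 mod 23, then count y ∈ F_23 with y² ≡ rhs.
  x = 0: rhs = 22, matching y values: none (0 points).
  x = 1: rhs = 21, matching y values: none (0 points).
  x = 2: rhs = 3, matching y values: 7, 16 (2 points).
  x = 3: rhs = 20, matching y values: none (0 points).
  x = 4: rhs = 9, matching y values: 3, 20 (2 points).
  x = 5: rhs = 22, matching y values: none (0 points).
  x = 6: rhs = 19, matching y values: none (0 points).
  x = 7: rhs = 6, matching y values: 11, 12 (2 points).
  x = 8: rhs = 12, matching y values: 9, 14 (2 points).
  x = 9: rhs = 20, matching y values: none (0 points).
  x = 10: rhs = 13, matching y values: 6, 17 (2 points).
  x = 11: rhs = 20, matching y values: none (0 points).
  x = 12: rhs = 1, matching y values: 1, 22 (2 points).
  x = 13: rhs = 8, matching y values: 10, 13 (2 points).
  x = 14: rhs = 1, matching y values: 1, 22 (2 points).
  x = 15: rhs = 9, matching y values: 3, 20 (2 points).
  x = 16: rhs = 15, matching y values: none (0 points).
  x = 17: rhs = 2, matching y values: 5, 18 (2 points).
  x = 18: rhs = 22, matching y values: none (0 points).
  x = 19: rhs = 12, matching y values: 9, 14 (2 points).
  x = 20: rhs = 1, matching y values: 1, 22 (2 points).
  x = 21: rhs = 18, matching y values: 8, 15 (2 points).
  x = 22: rhs = 0, matching y values: 0 (1 points).
Total affine count: 27.
Full point count |E(F_23)| = 27 + 1 = 28.
Hasse bound: |28 − (23+1)| = |4| = 4 ≤ 2√23 ≈ 9.5917 ✓.


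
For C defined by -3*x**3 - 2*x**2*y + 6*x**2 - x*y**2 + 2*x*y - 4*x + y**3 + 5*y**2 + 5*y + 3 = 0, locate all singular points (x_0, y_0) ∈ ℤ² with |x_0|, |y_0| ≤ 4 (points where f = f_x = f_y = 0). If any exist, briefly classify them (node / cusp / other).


Singular points: {(1, -1)}; classification: node.

Compute partial derivatives:
  f_x = -9*x**2 - 4*x*y + 12*x - y**2 + 2*y - 4.
  f_y = -2*x**2 - 2*x*y + 2*x + 3*y**2 + 10*y + 5.
Scan x_0 ∈ {−4, ..., 4}. For each x_0, f_y(x_0, y) is a polynomial in y; find its integer roots y ∈ {−4, ..., 4}, then test f_x and f at those candidates.
  x = -4: f_y(-4, y) = 3*y**2 + 18*y - 35; no integer root y with |y| ≤ 4.
  x = -3: f_y(-3, y) = 3*y**2 + 16*y - 19; vanishes at y ∈ {1}. (-3, 1): f_x = -108 ≠ 0.
  x = -2: f_y(-2, y) = 3*y**2 + 14*y - 7; no integer root y with |y| ≤ 4.
  x = -1: f_y(-1, y) = 3*y**2 + 12*y + 1; no integer root y with |y| ≤ 4.
  x = 0: f_y(0, y) = 3*y**2 + 10*y + 5; no integer root y with |y| ≤ 4.
  x = 1: f_y(1, y) = 3*y**2 + 8*y + 5; vanishes at y ∈ {-1}. (1, -1): f_x = 0, f = 0 — SINGULAR.
  x = 2: f_y(2, y) = 3*y**2 + 6*y + 1; no integer root y with |y| ≤ 4.
  x = 3: f_y(3, y) = 3*y**2 + 4*y - 7; vanishes at y ∈ {1}. (3, 1): f_x = -60 ≠ 0.
  x = 4: f_y(4, y) = 3*y**2 + 2*y - 19; no integer root y with |y| ≤ 4.
Only singular point on the grid: (1, -1).
Classify: substitute x = 1 + u, y = -1 + v and expand: f = -3*u**3 - 2*u**2*v - u**2 - u*v**2 + v**3 + v**2.
No constant or linear terms (consistent with a singular point). Quadratic part: -u**2 + v**2. Cubic part: -3*u**3 - 2*u**2*v - u*v**2 + v**3.
The quadratic part v**2 - u**2 = (v − u)(v + u) splits into two distinct linear factors, so there are two distinct tangent lines y − -1 = ±(x − 1) — this is a node (ordinary double point).
Classification: node.


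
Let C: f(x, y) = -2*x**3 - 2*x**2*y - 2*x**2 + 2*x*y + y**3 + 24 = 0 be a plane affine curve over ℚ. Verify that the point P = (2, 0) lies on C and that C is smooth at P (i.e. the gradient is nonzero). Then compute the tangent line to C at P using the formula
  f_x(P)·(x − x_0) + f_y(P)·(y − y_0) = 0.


Tangent line at P: -32*x - 4*y + 64 = 0.

Step 1: f(2, 0) = 0, so P lies on C.
Step 2: partial derivatives
  f_x(x, y) = -6*x**2 - 4*x*y - 4*x + 2*y, f_y(x, y) = -2*x**2 + 2*x + 3*y**2.
  f_x(P) = -32, f_y(P) = -4 (gradient nonzero, so P is smooth).
Step 3: tangent line at P: -32·(x − 2) + -4·(y − 0) = 0.
Expanding: -32*x - 4*y + 64 = 0.


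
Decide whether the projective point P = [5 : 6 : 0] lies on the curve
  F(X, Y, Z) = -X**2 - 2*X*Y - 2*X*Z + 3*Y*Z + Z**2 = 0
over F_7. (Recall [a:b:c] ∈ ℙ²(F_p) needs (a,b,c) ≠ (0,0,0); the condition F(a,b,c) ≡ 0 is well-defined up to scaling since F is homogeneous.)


F(5,6,0) ≡ 6 (mod 7); P is NOT on the curve.

Evaluate F(5, 6, 0) term-by-term (mod 7).
  -X**2 ↦ -1·25·1·1 = -25
  -2*X*Y ↦ -2·5·6·1 = -60
  -2*X*Z ↦ -2·5·1·0 = 0
  3*Y*Z ↦ 3·1·6·0 = 0
  Z**2 ↦ 1·1·1·0 = 0
Sum: F(5, 6, 0) = (-25) + (-60) + (0) + (0) + (0) = -85.
Reducing mod 7: -85 ≡ 6 (mod 7).
Since F(a, b, c) ≡ 6 ≠ 0 (mod 7), P does NOT lie on the curve.


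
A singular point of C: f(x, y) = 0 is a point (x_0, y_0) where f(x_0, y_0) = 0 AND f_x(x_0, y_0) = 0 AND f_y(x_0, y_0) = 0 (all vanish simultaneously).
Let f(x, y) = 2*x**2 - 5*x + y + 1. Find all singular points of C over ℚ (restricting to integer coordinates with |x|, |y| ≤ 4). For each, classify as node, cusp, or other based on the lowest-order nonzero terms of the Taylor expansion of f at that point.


No singular points in the scanned grid; C is smooth there.

Compute partial derivatives:
  f_x = 4*x - 5.
  f_y = 1.
f_y = 1 is a nonzero constant, so f_y never vanishes: no point (x, y) can satisfy f = f_x = f_y = 0. In particular no (x, y) ∈ {−4, ..., 4}² is singular; the curve is smooth.


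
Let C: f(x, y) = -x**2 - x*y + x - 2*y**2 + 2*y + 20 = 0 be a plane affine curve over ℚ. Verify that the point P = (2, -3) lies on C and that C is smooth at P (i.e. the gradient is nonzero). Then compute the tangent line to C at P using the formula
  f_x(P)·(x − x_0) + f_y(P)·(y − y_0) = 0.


Tangent line at P: 12*y + 36 = 0.

Step 1: f(2, -3) = 0, so P lies on C.
Step 2: partial derivatives
  f_x(x, y) = -2*x - y + 1, f_y(x, y) = -x - 4*y + 2.
  f_x(P) = 0, f_y(P) = 12 (gradient nonzero, so P is smooth).
Step 3: tangent line at P: 0·(x − 2) + 12·(y − -3) = 0.
Expanding: 12*y + 36 = 0.


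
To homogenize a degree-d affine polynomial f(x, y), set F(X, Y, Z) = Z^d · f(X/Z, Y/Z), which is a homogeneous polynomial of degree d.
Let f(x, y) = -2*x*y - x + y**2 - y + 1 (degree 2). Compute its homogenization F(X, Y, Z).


F(X, Y, Z) = -2*X*Y - X*Z + Y**2 - Y*Z + Z**2

deg(f) = 2.
Substitute x = X/Z, y = Y/Z into f, then multiply by Z^2.
  monomial -2·x^1·y^1 ↦ -2·X^1·Y^1·Z^0.
  monomial -1·x^1·y^0 ↦ -1·X^1·Y^0·Z^1.
  monomial 1·x^0·y^2 ↦ 1·X^0·Y^2·Z^0.
  monomial -1·x^0·y^1 ↦ -1·X^0·Y^1·Z^1.
  monomial 1·x^0·y^0 ↦ 1·X^0·Y^0·Z^2.
Collecting: F(X, Y, Z) = -2*X*Y - X*Z + Y**2 - Y*Z + Z**2.


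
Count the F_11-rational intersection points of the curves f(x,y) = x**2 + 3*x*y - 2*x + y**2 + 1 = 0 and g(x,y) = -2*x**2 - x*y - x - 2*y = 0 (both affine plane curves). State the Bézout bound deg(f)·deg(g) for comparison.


Common zeros: ∅; count = 0; Bézout bound = 4.

deg(f) = 2, deg(g) = 2, so Bézout bound = 4.
Scan x ∈ F_11. For each x, list the y ∈ F_11 with f(x, y) ≡ 0 and those with g(x, y) ≡ 0 (mod 11); the common zeros in that column are the intersection.
  x = 0: f ≡ 0 at y ∈ ∅; g ≡ 0 at y ∈ {0}; common: ∅.
  x = 1: f ≡ 0 at y ∈ {0, 8}; g ≡ 0 at y ∈ {10}; common: ∅.
  x = 2: f ≡ 0 at y ∈ ∅; g ≡ 0 at y ∈ {3}; common: ∅.
  x = 3: f ≡ 0 at y ∈ ∅; g ≡ 0 at y ∈ {9}; common: ∅.
  x = 4: f ≡ 0 at y ∈ {1, 9}; g ≡ 0 at y ∈ {5}; common: ∅.
  x = 5: f ≡ 0 at y ∈ ∅; g ≡ 0 at y ∈ {0}; common: ∅.
  x = 6: f ≡ 0 at y ∈ {1, 3}; g ≡ 0 at y ∈ {4}; common: ∅.
  x = 7: f ≡ 0 at y ∈ {6}; g ≡ 0 at y ∈ {3}; common: ∅.
  x = 8: f ≡ 0 at y ∈ ∅; g ≡ 0 at y ∈ {4}; common: ∅.
  x = 9: f ≡ 0 at y ∈ {3}; g ≡ 0 at y ∈ ∅; common: ∅.
  x = 10: f ≡ 0 at y ∈ {6, 8}; g ≡ 0 at y ∈ {10}; common: ∅.
Collecting: common zeros = ∅, so the count is 0.
Comparison with the Bézout bound: 0 ≤ 4 = deg(f)·deg(g), as expected for curves with no common component (the affine F_11-count falls short of the bound because intersections may lie at infinity, over extension fields, or carry multiplicity).


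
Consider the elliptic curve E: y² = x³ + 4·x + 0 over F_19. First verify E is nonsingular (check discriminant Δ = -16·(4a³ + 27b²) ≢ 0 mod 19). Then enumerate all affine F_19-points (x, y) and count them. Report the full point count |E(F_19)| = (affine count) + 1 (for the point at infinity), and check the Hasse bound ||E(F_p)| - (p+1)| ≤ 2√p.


Affine points = {(0, 0), (1, 9), (1, 10), (2, 4), (2, 15), (3, 1), (3, 18), (4, 2), (4, 17), (9, 9), (9, 10), (11, 8), (11, 11), (12, 3), (12, 16), (13, 8), (13, 11), (14, 8), (14, 11)}; affine count = 19; |E(F_19)| = 20.

Discriminant check: Δ ∝ 4a³ + 27b² = 4·4³ + 27·0² = 4·64 + 27·0 ≡ 9 (mod 19). Nonzero ⇒ E is nonsingular.
For each x ∈ F_19, compute rhs = x³ + 4·x + 0 mod 19, then count y ∈ F_19 with y² ≡ rhs.
  x = 0: rhs = 0, matching y values: 0 (1 points).
  x = 1: rhs = 5, matching y values: 9, 10 (2 points).
  x = 2: rhs = 16, matching y values: 4, 15 (2 points).
  x = 3: rhs = 1, matching y values: 1, 18 (2 points).
  x = 4: rhs = 4, matching y values: 2, 17 (2 points).
  x = 5: rhs = 12, matching y values: none (0 points).
  x = 6: rhs = 12, matching y values: none (0 points).
  x = 7: rhs = 10, matching y values: none (0 points).
  x = 8: rhs = 12, matching y values: none (0 points).
  x = 9: rhs = 5, matching y values: 9, 10 (2 points).
  x = 10: rhs = 14, matching y values: none (0 points).
  x = 11: rhs = 7, matching y values: 8, 11 (2 points).
  x = 12: rhs = 9, matching y values: 3, 16 (2 points).
  x = 13: rhs = 7, matching y values: 8, 11 (2 points).
  x = 14: rhs = 7, matching y values: 8, 11 (2 points).
  x = 15: rhs = 15, matching y values: none (0 points).
  x = 16: rhs = 18, matching y values: none (0 points).
  x = 17: rhs = 3, matching y values: none (0 points).
  x = 18: rhs = 14, matching y values: none (0 points).
Total affine count: 19.
Full point count |E(F_19)| = 19 + 1 = 20.
Hasse bound: |20 − (19+1)| = |0| = 0 ≤ 2√19 ≈ 8.7178 ✓.


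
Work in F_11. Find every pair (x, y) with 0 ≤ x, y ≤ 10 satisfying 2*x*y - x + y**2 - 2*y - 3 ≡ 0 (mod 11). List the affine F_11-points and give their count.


Affine F_11-points: {(0, 3), (0, 10), (1, 2), (1, 9), (4, 1), (4, 4), (6, 5), (6, 7), (8, 0), (8, 8)}; count = 10.

For each of the 121 pairs (x, y) ∈ F_11², evaluate f(x, y) mod 11. Record the zeros.
  x = 0: [0↦8, 1↦7, 2↦8, 3↦0, 4↦5, 5↦1, 6↦10, 7↦10, 8↦1, 9↦5, 10↦0]  zeros at y ∈ {3, 10}
  x = 1: [0↦7, 1↦8, 2↦0, 3↦5, 4↦1, 5↦10, 6↦10, 7↦1, 8↦5, 9↦0, 10↦8]  zeros at y ∈ {2, 9}
  x = 2: [0↦6, 1↦9, 2↦3, 3↦10, 4↦8, 5↦8, 6↦10, 7↦3, 8↦9, 9↦6, 10↦5]  zeros at y ∈ ∅
  x = 3: [0↦5, 1↦10, 2↦6, 3↦4, 4↦4, 5↦6, 6↦10, 7↦5, 8↦2, 9↦1, 10↦2]  zeros at y ∈ ∅
  x = 4: [0↦4, 1↦0, 2↦9, 3↦9, 4↦0, 5↦4, 6↦10, 7↦7, 8↦6, 9↦7, 10↦10]  zeros at y ∈ {1, 4}
  x = 5: [0↦3, 1↦1, 2↦1, 3↦3, 4↦7, 5↦2, 6↦10, 7↦9, 8↦10, 9↦2, 10↦7]  zeros at y ∈ ∅
  x = 6: [0↦2, 1↦2, 2↦4, 3↦8, 4↦3, 5↦0, 6↦10, 7↦0, 8↦3, 9↦8, 10↦4]  zeros at y ∈ {5, 7}
  x = 7: [0↦1, 1↦3, 2↦7, 3↦2, 4↦10, 5↦9, 6↦10, 7↦2, 8↦7, 9↦3, 10↦1]  zeros at y ∈ ∅
  x = 8: [0↦0, 1↦4, 2↦10, 3↦7, 4↦6, 5↦7, 6↦10, 7↦4, 8↦0, 9↦9, 10↦9]  zeros at y ∈ {0, 8}
  x = 9: [0↦10, 1↦5, 2↦2, 3↦1, 4↦2, 5↦5, 6↦10, 7↦6, 8↦4, 9↦4, 10↦6]  zeros at y ∈ ∅
  x = 10: [0↦9, 1↦6, 2↦5, 3↦6, 4↦9, 5↦3, 6↦10, 7↦8, 8↦8, 9↦10, 10↦3]  zeros at y ∈ ∅
Collecting zeros: affine points = {(0, 3), (0, 10), (1, 2), (1, 9), (4, 1), (4, 4), (6, 5), (6, 7), (8, 0), (8, 8)}.
Total count |C(F_11)_aff| = 10.


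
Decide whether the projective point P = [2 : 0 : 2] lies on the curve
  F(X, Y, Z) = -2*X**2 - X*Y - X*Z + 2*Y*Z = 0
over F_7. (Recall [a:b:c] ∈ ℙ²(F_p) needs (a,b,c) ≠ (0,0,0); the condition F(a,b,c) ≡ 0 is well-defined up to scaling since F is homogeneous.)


F(2,0,2) ≡ 2 (mod 7); P is NOT on the curve.

Evaluate F(2, 0, 2) term-by-term (mod 7).
  -2*X**2 ↦ -2·4·1·1 = -8
  -X*Y ↦ -1·2·0·1 = 0
  -X*Z ↦ -1·2·1·2 = -4
  2*Y*Z ↦ 2·1·0·2 = 0
Sum: F(2, 0, 2) = (-8) + (0) + (-4) + (0) = -12.
Reducing mod 7: -12 ≡ 2 (mod 7).
Since F(a, b, c) ≡ 2 ≠ 0 (mod 7), P does NOT lie on the curve.
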